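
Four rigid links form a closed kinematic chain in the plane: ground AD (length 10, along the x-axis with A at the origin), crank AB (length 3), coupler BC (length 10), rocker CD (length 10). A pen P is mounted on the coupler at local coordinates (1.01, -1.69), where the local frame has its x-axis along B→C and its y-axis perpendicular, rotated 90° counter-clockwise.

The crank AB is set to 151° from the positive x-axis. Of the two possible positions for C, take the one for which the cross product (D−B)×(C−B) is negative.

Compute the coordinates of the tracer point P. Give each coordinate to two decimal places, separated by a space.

-3.49 -0.31

A=(0,0), D=(10.00,0)
B = A + 3.00·(cos151°, sin151°) = (-2.6239, 1.4544)
|BD| = 12.7074
circle(B,10.00) ∩ circle(D,10.00): a=6.3537, h=7.7221
  candidates: C₊=(4.5719,8.3986) cross=98.127; C₋=(2.8042,-6.9441) cross=-98.127
  mode - wants cross < 0 → take C=(2.8042,-6.9441) (cross=-98.127)
ex = (C−B)/|BC| = (0.5428,-0.8399); ey = (0.8399,0.5428)
P = B + 1.01·ex + -1.69·ey = (-3.4950,-0.3112)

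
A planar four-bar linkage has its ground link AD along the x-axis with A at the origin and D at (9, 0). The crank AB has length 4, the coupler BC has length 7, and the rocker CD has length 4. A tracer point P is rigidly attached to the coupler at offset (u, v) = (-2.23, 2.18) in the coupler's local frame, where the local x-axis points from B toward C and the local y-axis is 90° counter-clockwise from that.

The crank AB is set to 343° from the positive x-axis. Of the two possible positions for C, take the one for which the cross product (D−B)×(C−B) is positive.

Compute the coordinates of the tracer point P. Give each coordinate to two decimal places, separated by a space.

A=(0,0), D=(9.00,0)
B = A + 4.00·(cos343°, sin343°) = (3.8252, -1.1695)
|BD| = 5.3053
circle(B,7.00) ∩ circle(D,4.00): a=5.7627, h=3.9738
  candidates: C₊=(8.5702,3.9768) cross=21.082; C₋=(10.3222,-3.7752) cross=-21.082
  mode + wants cross > 0 → take C=(8.5702,3.9768) (cross=21.082)
ex = (C−B)/|BC| = (0.6779,0.7352); ey = (-0.7352,0.6779)
P = B + -2.23·ex + 2.18·ey = (0.7109,-1.3312)

0.71 -1.33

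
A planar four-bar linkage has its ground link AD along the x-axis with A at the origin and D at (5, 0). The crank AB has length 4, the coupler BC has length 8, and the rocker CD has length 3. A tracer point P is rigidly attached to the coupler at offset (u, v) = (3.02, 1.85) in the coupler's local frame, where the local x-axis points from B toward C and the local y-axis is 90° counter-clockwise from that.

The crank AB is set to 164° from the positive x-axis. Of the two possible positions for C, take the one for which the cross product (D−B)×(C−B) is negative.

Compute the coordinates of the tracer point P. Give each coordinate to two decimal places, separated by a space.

A=(0,0), D=(5.00,0)
B = A + 4.00·(cos164°, sin164°) = (-3.8450, 1.1025)
|BD| = 8.9135
circle(B,8.00) ∩ circle(D,3.00): a=7.5420, h=2.6681
  candidates: C₊=(3.9690,2.8173) cross=23.782; C₋=(3.3090,-2.4780) cross=-23.782
  mode - wants cross < 0 → take C=(3.3090,-2.4780) (cross=-23.782)
ex = (C−B)/|BC| = (0.8943,-0.4476); ey = (0.4476,0.8943)
P = B + 3.02·ex + 1.85·ey = (-0.3164,1.4053)

-0.32 1.41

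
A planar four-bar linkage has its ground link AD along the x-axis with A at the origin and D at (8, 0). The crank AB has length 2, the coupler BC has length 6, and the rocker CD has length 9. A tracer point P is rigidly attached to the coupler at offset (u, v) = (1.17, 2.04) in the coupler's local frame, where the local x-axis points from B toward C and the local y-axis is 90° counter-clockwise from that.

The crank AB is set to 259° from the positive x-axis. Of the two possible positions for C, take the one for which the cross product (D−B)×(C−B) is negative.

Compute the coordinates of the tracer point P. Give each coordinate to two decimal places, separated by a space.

1.97 -1.98

A=(0,0), D=(8.00,0)
B = A + 2.00·(cos259°, sin259°) = (-0.3816, -1.9633)
|BD| = 8.6085
circle(B,6.00) ∩ circle(D,9.00): a=1.6905, h=5.7569
  candidates: C₊=(-0.0486,4.0275) cross=49.558; C₋=(2.5773,-7.1829) cross=-49.558
  mode - wants cross < 0 → take C=(2.5773,-7.1829) (cross=-49.558)
ex = (C−B)/|BC| = (0.4932,-0.8699); ey = (0.8699,0.4932)
P = B + 1.17·ex + 2.04·ey = (1.9701,-1.9751)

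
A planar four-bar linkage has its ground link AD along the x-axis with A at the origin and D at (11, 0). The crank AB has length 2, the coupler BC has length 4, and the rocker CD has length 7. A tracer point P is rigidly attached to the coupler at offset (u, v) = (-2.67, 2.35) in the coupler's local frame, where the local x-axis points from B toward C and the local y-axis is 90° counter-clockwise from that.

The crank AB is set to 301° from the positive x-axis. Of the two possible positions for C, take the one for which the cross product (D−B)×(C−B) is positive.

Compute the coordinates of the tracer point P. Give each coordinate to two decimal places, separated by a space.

A=(0,0), D=(11.00,0)
B = A + 2.00·(cos301°, sin301°) = (1.0301, -1.7143)
|BD| = 10.1162
circle(B,4.00) ∩ circle(D,7.00): a=3.4271, h=2.0628
  candidates: C₊=(4.0580,0.8994) cross=20.868; C₋=(4.7572,-3.1665) cross=-20.868
  mode + wants cross > 0 → take C=(4.0580,0.8994) (cross=20.868)
ex = (C−B)/|BC| = (0.7570,0.6534); ey = (-0.6534,0.7570)
P = B + -2.67·ex + 2.35·ey = (-2.5266,-1.6801)

-2.53 -1.68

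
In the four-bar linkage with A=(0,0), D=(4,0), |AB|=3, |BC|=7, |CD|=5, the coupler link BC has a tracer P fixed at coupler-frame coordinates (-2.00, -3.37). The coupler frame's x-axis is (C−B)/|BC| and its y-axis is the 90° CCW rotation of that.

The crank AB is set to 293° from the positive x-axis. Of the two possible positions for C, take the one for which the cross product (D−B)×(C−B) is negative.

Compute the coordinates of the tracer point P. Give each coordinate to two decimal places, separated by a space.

-0.82 -6.13

A=(0,0), D=(4.00,0)
B = A + 3.00·(cos293°, sin293°) = (1.1722, -2.7615)
|BD| = 3.9525
circle(B,7.00) ∩ circle(D,5.00): a=5.0123, h=4.8864
  candidates: C₊=(1.3442,4.2364) cross=19.314; C₋=(8.1722,-2.7555) cross=-19.314
  mode - wants cross < 0 → take C=(8.1722,-2.7555) (cross=-19.314)
ex = (C−B)/|BC| = (1.0000,0.0009); ey = (-0.0009,1.0000)
P = B + -2.00·ex + -3.37·ey = (-0.8249,-6.1332)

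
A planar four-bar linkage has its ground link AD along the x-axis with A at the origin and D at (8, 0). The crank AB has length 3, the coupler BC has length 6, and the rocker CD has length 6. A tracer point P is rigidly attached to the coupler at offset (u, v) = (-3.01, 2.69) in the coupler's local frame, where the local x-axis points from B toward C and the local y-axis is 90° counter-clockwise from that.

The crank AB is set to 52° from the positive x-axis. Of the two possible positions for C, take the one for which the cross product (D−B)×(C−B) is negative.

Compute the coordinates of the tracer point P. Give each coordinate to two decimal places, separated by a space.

A=(0,0), D=(8.00,0)
B = A + 3.00·(cos52°, sin52°) = (1.8470, 2.3640)
|BD| = 6.5915
circle(B,6.00) ∩ circle(D,6.00): a=3.2958, h=5.0138
  candidates: C₊=(6.7217,5.8622) cross=33.048; C₋=(3.1253,-3.4982) cross=-33.048
  mode - wants cross < 0 → take C=(3.1253,-3.4982) (cross=-33.048)
ex = (C−B)/|BC| = (0.2131,-0.9770); ey = (0.9770,0.2131)
P = B + -3.01·ex + 2.69·ey = (3.8339,5.8780)

3.83 5.88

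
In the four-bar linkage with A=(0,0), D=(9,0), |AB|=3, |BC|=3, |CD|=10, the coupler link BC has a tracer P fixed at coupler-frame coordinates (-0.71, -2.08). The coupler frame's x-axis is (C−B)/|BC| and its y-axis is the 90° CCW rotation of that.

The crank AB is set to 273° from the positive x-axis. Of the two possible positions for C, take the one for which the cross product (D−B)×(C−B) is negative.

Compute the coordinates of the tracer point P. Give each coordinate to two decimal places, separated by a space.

A=(0,0), D=(9.00,0)
B = A + 3.00·(cos273°, sin273°) = (0.1570, -2.9959)
|BD| = 9.3367
circle(B,3.00) ∩ circle(D,10.00): a=-0.2049, h=2.9930
  candidates: C₊=(-0.9974,-0.2269) cross=27.945; C₋=(0.9233,-5.8964) cross=-27.945
  mode - wants cross < 0 → take C=(0.9233,-5.8964) (cross=-27.945)
ex = (C−B)/|BC| = (0.2554,-0.9668); ey = (0.9668,0.2554)
P = B + -0.71·ex + -2.08·ey = (-2.0353,-2.8407)

-2.04 -2.84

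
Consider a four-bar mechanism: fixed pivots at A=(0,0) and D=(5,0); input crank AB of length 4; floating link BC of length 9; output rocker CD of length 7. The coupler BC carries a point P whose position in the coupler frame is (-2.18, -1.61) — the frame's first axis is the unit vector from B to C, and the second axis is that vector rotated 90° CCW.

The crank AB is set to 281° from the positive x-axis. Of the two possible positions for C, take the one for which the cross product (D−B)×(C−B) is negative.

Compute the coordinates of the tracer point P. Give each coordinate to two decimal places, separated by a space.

A=(0,0), D=(5.00,0)
B = A + 4.00·(cos281°, sin281°) = (0.7632, -3.9265)
|BD| = 5.7765
circle(B,9.00) ∩ circle(D,7.00): a=5.6581, h=6.9990
  candidates: C₊=(0.1557,5.0530) cross=40.430; C₋=(9.6707,-5.2139) cross=-40.430
  mode - wants cross < 0 → take C=(9.6707,-5.2139) (cross=-40.430)
ex = (C−B)/|BC| = (0.9897,-0.1430); ey = (0.1430,0.9897)
P = B + -2.18·ex + -1.61·ey = (-1.6246,-5.2081)

-1.62 -5.21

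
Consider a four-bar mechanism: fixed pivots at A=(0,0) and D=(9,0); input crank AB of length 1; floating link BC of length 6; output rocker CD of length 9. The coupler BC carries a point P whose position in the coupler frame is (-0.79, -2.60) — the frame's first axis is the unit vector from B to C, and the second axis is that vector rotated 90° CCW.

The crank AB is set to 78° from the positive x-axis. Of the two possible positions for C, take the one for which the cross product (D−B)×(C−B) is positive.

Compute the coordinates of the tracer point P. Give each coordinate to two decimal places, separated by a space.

A=(0,0), D=(9.00,0)
B = A + 1.00·(cos78°, sin78°) = (0.2079, 0.9781)
|BD| = 8.8463
circle(B,6.00) ∩ circle(D,9.00): a=1.8797, h=5.6979
  candidates: C₊=(2.7062,6.4333) cross=50.406; C₋=(1.4461,-4.8927) cross=-50.406
  mode + wants cross > 0 → take C=(2.7062,6.4333) (cross=50.406)
ex = (C−B)/|BC| = (0.4164,0.9092); ey = (-0.9092,0.4164)
P = B + -0.79·ex + -2.60·ey = (2.2429,-0.8227)

2.24 -0.82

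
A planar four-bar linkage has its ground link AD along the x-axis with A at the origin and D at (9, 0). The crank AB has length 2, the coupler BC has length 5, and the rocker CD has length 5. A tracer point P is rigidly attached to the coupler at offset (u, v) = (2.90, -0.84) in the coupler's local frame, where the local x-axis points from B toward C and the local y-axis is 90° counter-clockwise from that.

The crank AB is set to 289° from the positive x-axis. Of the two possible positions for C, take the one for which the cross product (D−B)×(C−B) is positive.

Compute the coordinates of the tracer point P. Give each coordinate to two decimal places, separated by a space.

A=(0,0), D=(9.00,0)
B = A + 2.00·(cos289°, sin289°) = (0.6511, -1.8910)
|BD| = 8.5603
circle(B,5.00) ∩ circle(D,5.00): a=4.2802, h=2.5846
  candidates: C₊=(4.2546,1.5752) cross=22.125; C₋=(5.3965,-3.4663) cross=-22.125
  mode + wants cross > 0 → take C=(4.2546,1.5752) (cross=22.125)
ex = (C−B)/|BC| = (0.7207,0.6933); ey = (-0.6933,0.7207)
P = B + 2.90·ex + -0.84·ey = (3.3235,-0.4860)

3.32 -0.49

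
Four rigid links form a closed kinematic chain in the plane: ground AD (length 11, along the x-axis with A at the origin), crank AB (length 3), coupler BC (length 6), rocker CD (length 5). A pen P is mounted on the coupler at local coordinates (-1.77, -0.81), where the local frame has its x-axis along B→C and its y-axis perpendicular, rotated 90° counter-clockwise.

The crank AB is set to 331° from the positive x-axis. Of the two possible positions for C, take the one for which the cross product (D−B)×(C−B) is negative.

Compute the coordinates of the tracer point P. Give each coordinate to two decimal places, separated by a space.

A=(0,0), D=(11.00,0)
B = A + 3.00·(cos331°, sin331°) = (2.6239, -1.4544)
|BD| = 8.5015
circle(B,6.00) ∩ circle(D,5.00): a=4.8977, h=3.4659
  candidates: C₊=(6.8564,2.7983) cross=29.466; C₋=(8.0423,-4.0314) cross=-29.466
  mode - wants cross < 0 → take C=(8.0423,-4.0314) (cross=-29.466)
ex = (C−B)/|BC| = (0.9031,-0.4295); ey = (0.4295,0.9031)
P = B + -1.77·ex + -0.81·ey = (0.6775,-1.4257)

0.68 -1.43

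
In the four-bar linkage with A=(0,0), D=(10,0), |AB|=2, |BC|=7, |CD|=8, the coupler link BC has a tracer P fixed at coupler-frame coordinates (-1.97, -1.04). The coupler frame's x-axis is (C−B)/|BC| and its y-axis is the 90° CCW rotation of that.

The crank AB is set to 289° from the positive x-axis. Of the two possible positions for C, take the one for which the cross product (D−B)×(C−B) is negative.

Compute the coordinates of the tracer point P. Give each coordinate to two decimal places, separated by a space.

-1.49 -1.27

A=(0,0), D=(10.00,0)
B = A + 2.00·(cos289°, sin289°) = (0.6511, -1.8910)
|BD| = 9.5382
circle(B,7.00) ∩ circle(D,8.00): a=3.9828, h=5.7565
  candidates: C₊=(3.4136,4.5408) cross=54.907; C₋=(5.6961,-6.7437) cross=-54.907
  mode - wants cross < 0 → take C=(5.6961,-6.7437) (cross=-54.907)
ex = (C−B)/|BC| = (0.7207,-0.6932); ey = (0.6932,0.7207)
P = B + -1.97·ex + -1.04·ey = (-1.4896,-1.2749)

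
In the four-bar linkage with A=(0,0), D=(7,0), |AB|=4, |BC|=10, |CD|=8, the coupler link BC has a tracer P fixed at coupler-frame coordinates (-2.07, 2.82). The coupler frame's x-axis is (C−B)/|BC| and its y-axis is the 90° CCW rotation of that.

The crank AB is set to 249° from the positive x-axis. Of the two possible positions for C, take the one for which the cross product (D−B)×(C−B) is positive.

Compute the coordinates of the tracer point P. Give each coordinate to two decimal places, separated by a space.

-4.74 -4.88

A=(0,0), D=(7.00,0)
B = A + 4.00·(cos249°, sin249°) = (-1.4335, -3.7343)
|BD| = 9.2233
circle(B,10.00) ∩ circle(D,8.00): a=6.5632, h=7.5448
  candidates: C₊=(1.5130,5.8217) cross=69.588; C₋=(7.6225,-7.9757) cross=-69.588
  mode + wants cross > 0 → take C=(1.5130,5.8217) (cross=69.588)
ex = (C−B)/|BC| = (0.2946,0.9556); ey = (-0.9556,0.2946)
P = B + -2.07·ex + 2.82·ey = (-4.7382,-4.8815)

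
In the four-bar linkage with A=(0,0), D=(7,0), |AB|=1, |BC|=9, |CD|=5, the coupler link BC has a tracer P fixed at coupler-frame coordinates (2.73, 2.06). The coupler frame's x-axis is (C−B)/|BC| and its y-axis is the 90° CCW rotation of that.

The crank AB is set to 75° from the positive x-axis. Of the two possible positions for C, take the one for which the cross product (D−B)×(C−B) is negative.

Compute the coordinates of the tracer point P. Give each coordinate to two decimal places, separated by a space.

3.67 0.70

A=(0,0), D=(7.00,0)
B = A + 1.00·(cos75°, sin75°) = (0.2588, 0.9659)
|BD| = 6.8100
circle(B,9.00) ∩ circle(D,5.00): a=7.5166, h=4.9498
  candidates: C₊=(8.4015,4.7996) cross=33.708; C₋=(6.9973,-5.0000) cross=-33.708
  mode - wants cross < 0 → take C=(6.9973,-5.0000) (cross=-33.708)
ex = (C−B)/|BC| = (0.7487,-0.6629); ey = (0.6629,0.7487)
P = B + 2.73·ex + 2.06·ey = (3.6684,0.6986)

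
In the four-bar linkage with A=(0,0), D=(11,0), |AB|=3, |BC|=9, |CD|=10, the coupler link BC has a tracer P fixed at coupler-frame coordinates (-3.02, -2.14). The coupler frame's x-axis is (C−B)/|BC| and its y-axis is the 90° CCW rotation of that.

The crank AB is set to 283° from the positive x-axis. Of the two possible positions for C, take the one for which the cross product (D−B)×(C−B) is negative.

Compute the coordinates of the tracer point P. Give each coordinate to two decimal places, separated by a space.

A=(0,0), D=(11.00,0)
B = A + 3.00·(cos283°, sin283°) = (0.6749, -2.9231)
|BD| = 10.7309
circle(B,9.00) ∩ circle(D,10.00): a=4.4802, h=7.8056
  candidates: C₊=(2.8594,5.8078) cross=83.762; C₋=(7.1119,-9.2132) cross=-83.762
  mode - wants cross < 0 → take C=(7.1119,-9.2132) (cross=-83.762)
ex = (C−B)/|BC| = (0.7152,-0.6989); ey = (0.6989,0.7152)
P = B + -3.02·ex + -2.14·ey = (-2.9808,-2.3430)

-2.98 -2.34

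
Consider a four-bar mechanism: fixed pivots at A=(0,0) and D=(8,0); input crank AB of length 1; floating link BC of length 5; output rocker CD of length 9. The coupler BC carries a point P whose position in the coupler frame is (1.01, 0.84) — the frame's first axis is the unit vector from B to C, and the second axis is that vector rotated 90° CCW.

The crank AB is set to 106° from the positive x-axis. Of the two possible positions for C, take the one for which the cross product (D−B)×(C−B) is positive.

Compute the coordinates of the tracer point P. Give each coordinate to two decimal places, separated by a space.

-0.81 2.16

A=(0,0), D=(8.00,0)
B = A + 1.00·(cos106°, sin106°) = (-0.2756, 0.9613)
|BD| = 8.3313
circle(B,5.00) ∩ circle(D,9.00): a=0.8048, h=4.9348
  candidates: C₊=(1.0932,5.7702) cross=41.113; C₋=(-0.0456,-4.0334) cross=-41.113
  mode + wants cross > 0 → take C=(1.0932,5.7702) (cross=41.113)
ex = (C−B)/|BC| = (0.2738,0.9618); ey = (-0.9618,0.2738)
P = B + 1.01·ex + 0.84·ey = (-0.8070,2.1626)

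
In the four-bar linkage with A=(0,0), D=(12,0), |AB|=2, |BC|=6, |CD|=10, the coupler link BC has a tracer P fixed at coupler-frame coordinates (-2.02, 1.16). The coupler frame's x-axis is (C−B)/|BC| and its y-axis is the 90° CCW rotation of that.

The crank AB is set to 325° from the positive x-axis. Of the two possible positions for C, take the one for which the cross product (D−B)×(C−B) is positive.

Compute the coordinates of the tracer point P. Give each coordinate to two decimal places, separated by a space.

0.01 -2.81

A=(0,0), D=(12.00,0)
B = A + 2.00·(cos325°, sin325°) = (1.6383, -1.1472)
|BD| = 10.4250
circle(B,6.00) ∩ circle(D,10.00): a=2.1430, h=5.6043
  candidates: C₊=(3.1516,4.6589) cross=58.424; C₋=(4.3849,-6.4816) cross=-58.424
  mode + wants cross > 0 → take C=(3.1516,4.6589) (cross=58.424)
ex = (C−B)/|BC| = (0.2522,0.9677); ey = (-0.9677,0.2522)
P = B + -2.02·ex + 1.16·ey = (0.0063,-2.8093)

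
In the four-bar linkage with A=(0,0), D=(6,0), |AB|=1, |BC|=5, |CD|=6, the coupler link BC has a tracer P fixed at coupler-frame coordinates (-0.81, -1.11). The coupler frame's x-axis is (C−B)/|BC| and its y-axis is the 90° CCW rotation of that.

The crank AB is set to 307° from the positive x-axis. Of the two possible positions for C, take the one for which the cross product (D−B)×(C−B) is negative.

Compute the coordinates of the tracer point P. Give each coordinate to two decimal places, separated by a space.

-0.76 -0.62

A=(0,0), D=(6.00,0)
B = A + 1.00·(cos307°, sin307°) = (0.6018, -0.7986)
|BD| = 5.4569
circle(B,5.00) ∩ circle(D,6.00): a=1.7206, h=4.6946
  candidates: C₊=(1.6168,4.0973) cross=25.618; C₋=(2.9909,-5.1909) cross=-25.618
  mode - wants cross < 0 → take C=(2.9909,-5.1909) (cross=-25.618)
ex = (C−B)/|BC| = (0.4778,-0.8785); ey = (0.8785,0.4778)
P = B + -0.81·ex + -1.11·ey = (-0.7603,-0.6175)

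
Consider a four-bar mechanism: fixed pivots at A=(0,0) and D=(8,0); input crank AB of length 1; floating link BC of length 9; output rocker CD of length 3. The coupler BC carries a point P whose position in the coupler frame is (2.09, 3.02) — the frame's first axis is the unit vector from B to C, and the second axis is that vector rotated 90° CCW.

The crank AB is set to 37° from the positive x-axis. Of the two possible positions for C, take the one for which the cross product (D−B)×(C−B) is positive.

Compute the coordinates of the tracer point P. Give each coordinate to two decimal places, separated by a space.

2.19 4.00

A=(0,0), D=(8.00,0)
B = A + 1.00·(cos37°, sin37°) = (0.7986, 0.6018)
|BD| = 7.2265
circle(B,9.00) ∩ circle(D,3.00): a=8.5949, h=2.6697
  candidates: C₊=(9.5860,2.5465) cross=19.293; C₋=(9.1414,-2.7744) cross=-19.293
  mode + wants cross > 0 → take C=(9.5860,2.5465) (cross=19.293)
ex = (C−B)/|BC| = (0.9764,0.2161); ey = (-0.2161,0.9764)
P = B + 2.09·ex + 3.02·ey = (2.1867,4.0021)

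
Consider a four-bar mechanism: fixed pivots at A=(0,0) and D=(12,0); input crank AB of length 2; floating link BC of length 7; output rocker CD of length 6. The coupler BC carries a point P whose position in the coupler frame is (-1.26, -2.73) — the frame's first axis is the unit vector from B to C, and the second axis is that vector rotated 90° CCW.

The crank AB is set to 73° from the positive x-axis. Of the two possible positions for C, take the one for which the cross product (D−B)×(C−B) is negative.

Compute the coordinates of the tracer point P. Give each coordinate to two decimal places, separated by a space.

A=(0,0), D=(12.00,0)
B = A + 2.00·(cos73°, sin73°) = (0.5847, 1.9126)
|BD| = 11.5744
circle(B,7.00) ∩ circle(D,6.00): a=6.3488, h=2.9484
  candidates: C₊=(7.3334,3.7714) cross=34.126; C₋=(6.3590,-2.0444) cross=-34.126
  mode - wants cross < 0 → take C=(6.3590,-2.0444) (cross=-34.126)
ex = (C−B)/|BC| = (0.8249,-0.5653); ey = (0.5653,0.8249)
P = B + -1.26·ex + -2.73·ey = (-1.9978,0.3729)

-2.00 0.37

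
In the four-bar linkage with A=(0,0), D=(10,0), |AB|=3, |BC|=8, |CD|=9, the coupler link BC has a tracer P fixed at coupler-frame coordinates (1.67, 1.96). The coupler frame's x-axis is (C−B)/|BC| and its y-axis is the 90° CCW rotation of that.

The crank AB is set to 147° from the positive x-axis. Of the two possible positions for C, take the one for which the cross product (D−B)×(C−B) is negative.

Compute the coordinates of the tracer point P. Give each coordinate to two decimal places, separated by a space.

A=(0,0), D=(10.00,0)
B = A + 3.00·(cos147°, sin147°) = (-2.5160, 1.6339)
|BD| = 12.6222
circle(B,8.00) ∩ circle(D,9.00): a=5.6377, h=5.6760
  candidates: C₊=(3.8090,6.5323) cross=71.643; C₋=(2.3395,-4.7241) cross=-71.643
  mode - wants cross < 0 → take C=(2.3395,-4.7241) (cross=-71.643)
ex = (C−B)/|BC| = (0.6069,-0.7947); ey = (0.7947,0.6069)
P = B + 1.67·ex + 1.96·ey = (0.0553,1.4963)

0.06 1.50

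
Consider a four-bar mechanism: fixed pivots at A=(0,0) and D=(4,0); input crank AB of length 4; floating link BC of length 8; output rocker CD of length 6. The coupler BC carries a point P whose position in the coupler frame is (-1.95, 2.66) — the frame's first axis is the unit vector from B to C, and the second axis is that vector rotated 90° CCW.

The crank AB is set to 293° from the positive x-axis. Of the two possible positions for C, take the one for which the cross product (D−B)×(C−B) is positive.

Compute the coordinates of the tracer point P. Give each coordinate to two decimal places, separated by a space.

-0.54 -6.23

A=(0,0), D=(4.00,0)
B = A + 4.00·(cos293°, sin293°) = (1.5629, -3.6820)
|BD| = 4.4155
circle(B,8.00) ∩ circle(D,6.00): a=5.3784, h=5.9222
  candidates: C₊=(-0.4070,4.0717) cross=26.150; C₋=(9.4699,-2.4657) cross=-26.150
  mode + wants cross > 0 → take C=(-0.4070,4.0717) (cross=26.150)
ex = (C−B)/|BC| = (-0.2462,0.9692); ey = (-0.9692,-0.2462)
P = B + -1.95·ex + 2.66·ey = (-0.5350,-6.2270)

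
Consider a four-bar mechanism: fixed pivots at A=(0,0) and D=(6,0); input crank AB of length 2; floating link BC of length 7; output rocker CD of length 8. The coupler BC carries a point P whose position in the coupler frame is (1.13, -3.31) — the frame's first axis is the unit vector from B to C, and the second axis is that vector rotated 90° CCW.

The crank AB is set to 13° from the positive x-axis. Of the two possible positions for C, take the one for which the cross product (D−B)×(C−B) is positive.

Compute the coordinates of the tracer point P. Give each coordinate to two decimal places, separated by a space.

5.38 1.11

A=(0,0), D=(6.00,0)
B = A + 2.00·(cos13°, sin13°) = (1.9487, 0.4499)
|BD| = 4.0762
circle(B,7.00) ∩ circle(D,8.00): a=0.1981, h=6.9972
  candidates: C₊=(2.9180,7.3825) cross=28.522; C₋=(1.3733,-6.5264) cross=-28.522
  mode + wants cross > 0 → take C=(2.9180,7.3825) (cross=28.522)
ex = (C−B)/|BC| = (0.1385,0.9904); ey = (-0.9904,0.1385)
P = B + 1.13·ex + -3.31·ey = (5.3833,1.1107)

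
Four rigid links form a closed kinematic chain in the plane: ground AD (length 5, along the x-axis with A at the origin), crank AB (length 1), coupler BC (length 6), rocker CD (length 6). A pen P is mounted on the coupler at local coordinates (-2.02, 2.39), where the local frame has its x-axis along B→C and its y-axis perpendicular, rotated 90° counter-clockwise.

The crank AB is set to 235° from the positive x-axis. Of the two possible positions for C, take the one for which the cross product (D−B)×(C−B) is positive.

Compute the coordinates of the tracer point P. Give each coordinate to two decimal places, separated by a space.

A=(0,0), D=(5.00,0)
B = A + 1.00·(cos235°, sin235°) = (-0.5736, -0.8192)
|BD| = 5.6335
circle(B,6.00) ∩ circle(D,6.00): a=2.8167, h=5.2977
  candidates: C₊=(1.4429,4.8319) cross=29.845; C₋=(2.9835,-5.6510) cross=-29.845
  mode + wants cross > 0 → take C=(1.4429,4.8319) (cross=29.845)
ex = (C−B)/|BC| = (0.3361,0.9418); ey = (-0.9418,0.3361)
P = B + -2.02·ex + 2.39·ey = (-3.5034,-1.9184)

-3.50 -1.92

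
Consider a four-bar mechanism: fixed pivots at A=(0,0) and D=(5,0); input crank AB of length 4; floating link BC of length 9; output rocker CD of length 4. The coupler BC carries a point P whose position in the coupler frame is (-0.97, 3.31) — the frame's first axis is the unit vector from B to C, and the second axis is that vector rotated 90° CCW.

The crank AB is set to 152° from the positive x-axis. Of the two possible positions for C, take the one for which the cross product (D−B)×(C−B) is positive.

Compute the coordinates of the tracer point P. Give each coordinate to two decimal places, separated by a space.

A=(0,0), D=(5.00,0)
B = A + 4.00·(cos152°, sin152°) = (-3.5318, 1.8779)
|BD| = 8.7360
circle(B,9.00) ∩ circle(D,4.00): a=8.0882, h=3.9472
  candidates: C₊=(5.2159,3.9942) cross=34.483; C₋=(3.5189,-3.7157) cross=-34.483
  mode + wants cross > 0 → take C=(5.2159,3.9942) (cross=34.483)
ex = (C−B)/|BC| = (0.9720,0.2351); ey = (-0.2351,0.9720)
P = B + -0.97·ex + 3.31·ey = (-5.2529,4.8670)

-5.25 4.87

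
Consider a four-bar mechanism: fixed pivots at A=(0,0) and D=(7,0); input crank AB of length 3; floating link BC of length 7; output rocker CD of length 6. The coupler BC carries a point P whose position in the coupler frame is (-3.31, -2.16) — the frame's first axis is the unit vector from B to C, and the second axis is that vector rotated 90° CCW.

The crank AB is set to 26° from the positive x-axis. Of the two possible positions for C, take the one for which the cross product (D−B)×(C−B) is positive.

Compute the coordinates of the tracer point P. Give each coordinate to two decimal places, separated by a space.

A=(0,0), D=(7.00,0)
B = A + 3.00·(cos26°, sin26°) = (2.6964, 1.3151)
|BD| = 4.5001
circle(B,7.00) ∩ circle(D,6.00): a=3.6945, h=5.9457
  candidates: C₊=(7.9671,5.9215) cross=26.756; C₋=(4.4920,-5.4507) cross=-26.756
  mode + wants cross > 0 → take C=(7.9671,5.9215) (cross=26.756)
ex = (C−B)/|BC| = (0.7530,0.6581); ey = (-0.6581,0.7530)
P = B + -3.31·ex + -2.16·ey = (1.6255,-2.4895)

1.63 -2.49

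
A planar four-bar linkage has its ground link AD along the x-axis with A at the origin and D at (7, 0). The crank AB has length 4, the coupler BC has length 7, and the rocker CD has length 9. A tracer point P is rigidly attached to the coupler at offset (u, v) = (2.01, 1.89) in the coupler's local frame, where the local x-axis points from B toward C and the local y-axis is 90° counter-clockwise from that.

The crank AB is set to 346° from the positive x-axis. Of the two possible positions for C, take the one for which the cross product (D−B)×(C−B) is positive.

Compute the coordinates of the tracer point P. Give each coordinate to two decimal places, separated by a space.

A=(0,0), D=(7.00,0)
B = A + 4.00·(cos346°, sin346°) = (3.8812, -0.9677)
|BD| = 3.2655
circle(B,7.00) ∩ circle(D,9.00): a=-3.2670, h=6.1909
  candidates: C₊=(-1.0736,3.9770) cross=20.216; C₋=(2.5955,-7.8486) cross=-20.216
  mode + wants cross > 0 → take C=(-1.0736,3.9770) (cross=20.216)
ex = (C−B)/|BC| = (-0.7078,0.7064); ey = (-0.7064,-0.7078)
P = B + 2.01·ex + 1.89·ey = (1.1234,-0.8857)

1.12 -0.89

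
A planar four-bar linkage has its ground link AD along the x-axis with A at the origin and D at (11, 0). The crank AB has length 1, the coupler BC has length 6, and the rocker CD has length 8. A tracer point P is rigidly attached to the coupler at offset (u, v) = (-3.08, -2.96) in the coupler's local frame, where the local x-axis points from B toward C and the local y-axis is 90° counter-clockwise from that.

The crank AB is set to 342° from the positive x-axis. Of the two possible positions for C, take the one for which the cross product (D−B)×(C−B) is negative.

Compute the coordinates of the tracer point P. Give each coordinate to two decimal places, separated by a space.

A=(0,0), D=(11.00,0)
B = A + 1.00·(cos342°, sin342°) = (0.9511, -0.3090)
|BD| = 10.0537
circle(B,6.00) ∩ circle(D,8.00): a=3.6343, h=4.7741
  candidates: C₊=(4.4369,4.5745) cross=47.997; C₋=(4.7304,-4.9691) cross=-47.997
  mode - wants cross < 0 → take C=(4.7304,-4.9691) (cross=-47.997)
ex = (C−B)/|BC| = (0.6299,-0.7767); ey = (0.7767,0.6299)
P = B + -3.08·ex + -2.96·ey = (-3.2880,0.2187)

-3.29 0.22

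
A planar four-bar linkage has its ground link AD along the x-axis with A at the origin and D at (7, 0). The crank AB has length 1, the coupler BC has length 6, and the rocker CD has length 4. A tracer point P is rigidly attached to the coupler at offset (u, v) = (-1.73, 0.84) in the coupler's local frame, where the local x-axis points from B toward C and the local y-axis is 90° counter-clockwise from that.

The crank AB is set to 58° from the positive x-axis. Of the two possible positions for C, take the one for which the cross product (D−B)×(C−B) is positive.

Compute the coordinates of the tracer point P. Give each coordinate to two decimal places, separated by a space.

A=(0,0), D=(7.00,0)
B = A + 1.00·(cos58°, sin58°) = (0.5299, 0.8480)
|BD| = 6.5254
circle(B,6.00) ∩ circle(D,4.00): a=4.7952, h=3.6064
  candidates: C₊=(5.7531,3.8007) cross=23.533; C₋=(4.8157,-3.3510) cross=-23.533
  mode + wants cross > 0 → take C=(5.7531,3.8007) (cross=23.533)
ex = (C−B)/|BC| = (0.8705,0.4921); ey = (-0.4921,0.8705)
P = B + -1.73·ex + 0.84·ey = (-1.3895,0.7279)

-1.39 0.73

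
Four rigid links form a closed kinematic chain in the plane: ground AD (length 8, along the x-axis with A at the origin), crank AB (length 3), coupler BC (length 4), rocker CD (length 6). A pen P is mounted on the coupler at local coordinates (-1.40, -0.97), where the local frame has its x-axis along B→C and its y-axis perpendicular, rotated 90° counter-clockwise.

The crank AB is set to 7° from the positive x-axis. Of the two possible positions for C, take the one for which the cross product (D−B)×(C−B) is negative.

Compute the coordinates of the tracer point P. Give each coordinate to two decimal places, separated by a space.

A=(0,0), D=(8.00,0)
B = A + 3.00·(cos7°, sin7°) = (2.9776, 0.3656)
|BD| = 5.0357
circle(B,4.00) ∩ circle(D,6.00): a=0.5320, h=3.9645
  candidates: C₊=(3.7961,4.2810) cross=19.964; C₋=(3.2204,-3.6270) cross=-19.964
  mode - wants cross < 0 → take C=(3.2204,-3.6270) (cross=-19.964)
ex = (C−B)/|BC| = (0.0607,-0.9982); ey = (0.9982,0.0607)
P = B + -1.40·ex + -0.97·ey = (1.9245,1.7042)

1.92 1.70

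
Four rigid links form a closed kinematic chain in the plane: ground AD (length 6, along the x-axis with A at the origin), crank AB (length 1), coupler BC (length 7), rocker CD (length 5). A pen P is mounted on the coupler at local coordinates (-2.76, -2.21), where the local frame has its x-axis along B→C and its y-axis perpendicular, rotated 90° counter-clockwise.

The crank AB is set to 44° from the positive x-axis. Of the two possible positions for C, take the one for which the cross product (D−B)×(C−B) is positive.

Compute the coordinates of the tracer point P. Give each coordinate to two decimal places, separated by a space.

-0.10 -2.74

A=(0,0), D=(6.00,0)
B = A + 1.00·(cos44°, sin44°) = (0.7193, 0.6947)
|BD| = 5.3262
circle(B,7.00) ∩ circle(D,5.00): a=4.9161, h=4.9832
  candidates: C₊=(6.2434,4.9941) cross=26.541; C₋=(4.9435,-4.8871) cross=-26.541
  mode + wants cross > 0 → take C=(6.2434,4.9941) (cross=26.541)
ex = (C−B)/|BC| = (0.7891,0.6142); ey = (-0.6142,0.7891)
P = B + -2.76·ex + -2.21·ey = (-0.1013,-2.7446)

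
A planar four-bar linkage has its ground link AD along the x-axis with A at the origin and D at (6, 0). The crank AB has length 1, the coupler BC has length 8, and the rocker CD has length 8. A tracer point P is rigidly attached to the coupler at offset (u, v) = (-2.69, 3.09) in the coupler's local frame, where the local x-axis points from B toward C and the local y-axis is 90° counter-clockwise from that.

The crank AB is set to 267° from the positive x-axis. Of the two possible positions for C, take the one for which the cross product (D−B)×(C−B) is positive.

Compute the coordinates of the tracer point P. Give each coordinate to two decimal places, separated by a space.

-3.67 -2.91

A=(0,0), D=(6.00,0)
B = A + 1.00·(cos267°, sin267°) = (-0.0523, -0.9986)
|BD| = 6.1342
circle(B,8.00) ∩ circle(D,8.00): a=3.0671, h=7.3887
  candidates: C₊=(1.7710,6.7908) cross=45.324; C₋=(4.1767,-7.7895) cross=-45.324
  mode + wants cross > 0 → take C=(1.7710,6.7908) (cross=45.324)
ex = (C−B)/|BC| = (0.2279,0.9737); ey = (-0.9737,0.2279)
P = B + -2.69·ex + 3.09·ey = (-3.6741,-2.9136)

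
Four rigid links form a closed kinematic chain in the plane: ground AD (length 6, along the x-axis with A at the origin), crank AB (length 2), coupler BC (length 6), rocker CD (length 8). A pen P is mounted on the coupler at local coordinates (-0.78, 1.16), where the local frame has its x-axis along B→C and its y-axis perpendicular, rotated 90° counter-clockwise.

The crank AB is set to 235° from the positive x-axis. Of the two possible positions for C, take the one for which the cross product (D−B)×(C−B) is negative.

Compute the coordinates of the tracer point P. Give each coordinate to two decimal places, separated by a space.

A=(0,0), D=(6.00,0)
B = A + 2.00·(cos235°, sin235°) = (-1.1472, -1.6383)
|BD| = 7.3325
circle(B,6.00) ∩ circle(D,8.00): a=1.7570, h=5.7370
  candidates: C₊=(-0.7164,4.3462) cross=42.067; C₋=(1.8472,-6.8377) cross=-42.067
  mode - wants cross < 0 → take C=(1.8472,-6.8377) (cross=-42.067)
ex = (C−B)/|BC| = (0.4991,-0.8666); ey = (0.8666,0.4991)
P = B + -0.78·ex + 1.16·ey = (-0.5312,-0.3835)

-0.53 -0.38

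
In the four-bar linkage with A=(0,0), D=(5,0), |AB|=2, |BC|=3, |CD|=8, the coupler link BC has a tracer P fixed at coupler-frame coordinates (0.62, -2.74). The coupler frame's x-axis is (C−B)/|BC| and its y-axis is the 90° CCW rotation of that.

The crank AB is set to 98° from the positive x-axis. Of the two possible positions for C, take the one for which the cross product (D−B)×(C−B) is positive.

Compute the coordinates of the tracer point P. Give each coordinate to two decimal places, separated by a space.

2.01 3.61

A=(0,0), D=(5.00,0)
B = A + 2.00·(cos98°, sin98°) = (-0.2783, 1.9805)
|BD| = 5.6377
circle(B,3.00) ∩ circle(D,8.00): a=-2.0590, h=2.1818
  candidates: C₊=(-1.4397,4.7466) cross=12.300; C₋=(-2.9726,0.6611) cross=-12.300
  mode + wants cross > 0 → take C=(-1.4397,4.7466) (cross=12.300)
ex = (C−B)/|BC| = (-0.3871,0.9220); ey = (-0.9220,-0.3871)
P = B + 0.62·ex + -2.74·ey = (2.0080,3.6129)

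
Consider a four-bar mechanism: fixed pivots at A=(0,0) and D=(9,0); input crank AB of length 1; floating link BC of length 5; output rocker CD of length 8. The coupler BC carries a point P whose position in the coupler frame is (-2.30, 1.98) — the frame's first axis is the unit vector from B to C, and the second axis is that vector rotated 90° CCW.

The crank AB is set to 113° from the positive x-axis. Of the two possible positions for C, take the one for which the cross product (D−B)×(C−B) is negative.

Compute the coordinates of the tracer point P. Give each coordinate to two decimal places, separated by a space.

0.36 3.86

A=(0,0), D=(9.00,0)
B = A + 1.00·(cos113°, sin113°) = (-0.3907, 0.9205)
|BD| = 9.4357
circle(B,5.00) ∩ circle(D,8.00): a=2.6513, h=4.2392
  candidates: C₊=(2.6614,4.8808) cross=40.000; C₋=(1.8343,-3.5571) cross=-40.000
  mode - wants cross < 0 → take C=(1.8343,-3.5571) (cross=-40.000)
ex = (C−B)/|BC| = (0.4450,-0.8955); ey = (0.8955,0.4450)
P = B + -2.30·ex + 1.98·ey = (0.3589,3.8613)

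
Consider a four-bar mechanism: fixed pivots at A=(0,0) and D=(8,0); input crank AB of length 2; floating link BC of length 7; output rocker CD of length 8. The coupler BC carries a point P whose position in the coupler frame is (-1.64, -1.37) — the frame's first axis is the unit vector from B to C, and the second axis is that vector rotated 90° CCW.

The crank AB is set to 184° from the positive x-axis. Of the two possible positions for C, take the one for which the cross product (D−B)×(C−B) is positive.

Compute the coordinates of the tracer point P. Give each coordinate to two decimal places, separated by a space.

A=(0,0), D=(8.00,0)
B = A + 2.00·(cos184°, sin184°) = (-1.9951, -0.1395)
|BD| = 9.9961
circle(B,7.00) ∩ circle(D,8.00): a=4.2478, h=5.5639
  candidates: C₊=(2.1746,5.4831) cross=55.617; C₋=(2.3299,-5.6435) cross=-55.617
  mode + wants cross > 0 → take C=(2.1746,5.4831) (cross=55.617)
ex = (C−B)/|BC| = (0.5957,0.8032); ey = (-0.8032,0.5957)
P = B + -1.64·ex + -1.37·ey = (-1.8716,-2.2729)

-1.87 -2.27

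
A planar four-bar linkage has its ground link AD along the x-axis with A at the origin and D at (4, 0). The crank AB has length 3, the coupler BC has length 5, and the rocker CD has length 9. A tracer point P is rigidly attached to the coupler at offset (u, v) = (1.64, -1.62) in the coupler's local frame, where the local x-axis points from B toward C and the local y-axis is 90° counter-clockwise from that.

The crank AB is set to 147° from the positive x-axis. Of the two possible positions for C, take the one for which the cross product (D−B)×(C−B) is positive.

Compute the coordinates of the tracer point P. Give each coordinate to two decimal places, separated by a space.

A=(0,0), D=(4.00,0)
B = A + 3.00·(cos147°, sin147°) = (-2.5160, 1.6339)
|BD| = 6.7177
circle(B,5.00) ∩ circle(D,9.00): a=-0.8092, h=4.9341
  candidates: C₊=(-2.1008,6.6166) cross=33.146; C₋=(-4.5010,-2.9552) cross=-33.146
  mode + wants cross > 0 → take C=(-2.1008,6.6166) (cross=33.146)
ex = (C−B)/|BC| = (0.0830,0.9965); ey = (-0.9965,0.0830)
P = B + 1.64·ex + -1.62·ey = (-0.7654,3.1337)

-0.77 3.13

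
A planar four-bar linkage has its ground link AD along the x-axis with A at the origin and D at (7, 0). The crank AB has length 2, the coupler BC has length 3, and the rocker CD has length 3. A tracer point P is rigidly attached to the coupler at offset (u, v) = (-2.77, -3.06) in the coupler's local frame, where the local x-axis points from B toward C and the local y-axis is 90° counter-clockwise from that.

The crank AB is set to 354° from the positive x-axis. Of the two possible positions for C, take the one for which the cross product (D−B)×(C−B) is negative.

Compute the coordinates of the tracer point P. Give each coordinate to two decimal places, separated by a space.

-1.96 -1.41

A=(0,0), D=(7.00,0)
B = A + 2.00·(cos354°, sin354°) = (1.9890, -0.2091)
|BD| = 5.0153
circle(B,3.00) ∩ circle(D,3.00): a=2.5077, h=1.6467
  candidates: C₊=(4.4259,1.5408) cross=8.259; C₋=(4.5632,-1.7498) cross=-8.259
  mode - wants cross < 0 → take C=(4.5632,-1.7498) (cross=-8.259)
ex = (C−B)/|BC| = (0.8580,-0.5136); ey = (0.5136,0.8580)
P = B + -2.77·ex + -3.06·ey = (-1.9593,-1.4120)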